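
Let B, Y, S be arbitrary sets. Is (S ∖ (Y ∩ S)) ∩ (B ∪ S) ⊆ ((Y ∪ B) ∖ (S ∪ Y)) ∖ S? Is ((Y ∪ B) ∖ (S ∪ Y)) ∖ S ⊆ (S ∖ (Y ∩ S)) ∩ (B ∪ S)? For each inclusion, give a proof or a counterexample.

Both inclusions fail.

Forward inclusion. This inclusion fails. Take B = ∅, Y = ∅, S = {1}; then 1 ∈ (S ∖ (Y ∩ S)) ∩ (B ∪ S) but 1 ∉ ((Y ∪ B) ∖ (S ∪ Y)) ∖ S.

Reverse inclusion. This inclusion fails. Take B = {1}, Y = ∅, S = ∅; then 1 ∈ ((Y ∪ B) ∖ (S ∪ Y)) ∖ S but 1 ∉ (S ∖ (Y ∩ S)) ∩ (B ∪ S).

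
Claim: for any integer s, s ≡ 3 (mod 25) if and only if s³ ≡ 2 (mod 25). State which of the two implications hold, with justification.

Both directions hold.

[⇒] Suppose s ≡ 3 (mod 25). Write s = 25j + 3. Then (25j + 3)³ = 15625j³ + 5625j² + 675j + 27 = 25(625j³ + 225j² + 27j + 1) + 2, so s³ ≡ 2 (mod 25).

[⇐] Conversely, suppose s³ ≡ 2 (mod 25). The only residue r in {0, …, 24} with r³ ≡ 2 (mod 25) is r = 3, so s ≡ 3 (mod 25).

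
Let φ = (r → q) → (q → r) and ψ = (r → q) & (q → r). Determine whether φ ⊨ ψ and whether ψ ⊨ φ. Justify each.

Only the reverse direction holds.

[⇒] This fails. Under r = T, q = F, the left side is true but the right side is false.

[⇐] Assume the antecedent. If r is true, (r → q) → (q → r) reduces to true regardless of the other variables. If r is false, the antecedent forces (r = F, q = F), and (r → q) → (q → r) holds there. Either way (r → q) → (q → r) holds.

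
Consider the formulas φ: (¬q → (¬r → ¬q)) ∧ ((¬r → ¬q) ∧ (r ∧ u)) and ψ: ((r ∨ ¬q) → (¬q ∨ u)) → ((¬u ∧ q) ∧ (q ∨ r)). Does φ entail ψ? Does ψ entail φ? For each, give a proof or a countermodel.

(⇒) This fails. Under r = T, u = T, q = F, the left side is true but the right side is false.

(⇐) This fails. Under r = F, u = F, q = T, the left side is false but the right side is true.

Both directions fail.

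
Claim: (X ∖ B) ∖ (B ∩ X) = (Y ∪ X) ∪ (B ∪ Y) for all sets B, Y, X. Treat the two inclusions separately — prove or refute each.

(⊆) Let x ∈ (X ∖ B) ∖ (B ∩ X). Then either x ∈ X and x ∉ B, Y; or x ∈ Y ∩ X and x ∉ B. In each case x ∈ (Y ∪ X) ∪ (B ∪ Y), so (X ∖ B) ∖ (B ∩ X) ⊆ (Y ∪ X) ∪ (B ∪ Y).

(⊇) This inclusion fails. Take B = {1}, Y = ∅, X = ∅; then 1 ∈ (Y ∪ X) ∪ (B ∪ Y) but 1 ∉ (X ∖ B) ∖ (B ∩ X).

(⊆) holds; (⊇) fails.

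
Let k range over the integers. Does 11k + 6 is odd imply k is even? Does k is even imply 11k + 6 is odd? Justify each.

Neither implication holds.

(→) This fails: k = 7 gives 11k + 6 = 83, which is odd, but 7 is odd, not even.

(←) This also fails: k = 0 is even, but 11k + 6 = 6 is even, not odd.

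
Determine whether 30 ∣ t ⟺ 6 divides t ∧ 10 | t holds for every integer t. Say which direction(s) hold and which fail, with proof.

(←) Suppose 6 ∣ t and 10 ∣ t. Any common multiple of 6 and 10 is a multiple of their lcm; here lcm(6, 10) = 6·10/gcd(6, 10) = 60/2 = 30, so 30 ∣ t.

(→) If 30 ∣ t, write t = 30q. Since 30 = 5·6, t = 6·(5q), so 6 ∣ t; and since 30 = 3·10, t = 10·(3q), so 10 ∣ t.

Both implications hold.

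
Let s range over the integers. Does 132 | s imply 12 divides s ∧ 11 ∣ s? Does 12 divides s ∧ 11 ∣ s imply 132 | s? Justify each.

Both directions hold; the statement is true.

(⟹) If 132 ∣ s, write s = 132q. Since 132 = 11·12, s = 12·(11q), so 12 ∣ s; and since 132 = 12·11, s = 11·(12q), so 11 ∣ s.

(⟸) Suppose 12 ∣ s and 11 ∣ s. Any common multiple of 12 and 11 is a multiple of their lcm; here gcd(12, 11) = 1, so lcm(12, 11) = 12·11 = 132, so 132 ∣ s.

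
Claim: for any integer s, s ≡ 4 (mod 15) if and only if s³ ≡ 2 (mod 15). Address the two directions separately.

Neither implication holds.

Forward direction. This fails: take s = 4. Then 4 ≡ 4 (mod 15), but 4³ = 64 ≡ 4 (mod 15), not 2.

Converse. This fails: take s = 8. Then 8³ = 512 ≡ 2 (mod 15), yet 8 ≡ 8 (mod 15), not 4.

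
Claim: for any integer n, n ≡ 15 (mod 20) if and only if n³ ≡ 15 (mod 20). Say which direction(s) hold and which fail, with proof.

Both implications hold.

(⟹) Suppose n ≡ 15 (mod 20). Write n = 20j + 15. Then (20j + 15)³ = 8000j³ + 18000j² + 13500j + 3375 = 20(400j³ + 900j² + 675j + 168) + 15, so n³ ≡ 15 (mod 20).

(⟸) Conversely, suppose n³ ≡ 15 (mod 20). The only residue r in {0, …, 19} with r³ ≡ 15 (mod 20) is r = 15, so n ≡ 15 (mod 20).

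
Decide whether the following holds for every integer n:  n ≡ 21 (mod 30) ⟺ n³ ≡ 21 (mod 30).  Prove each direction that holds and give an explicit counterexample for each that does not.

The biconditional holds.

(⇐) Suppose n³ ≡ 21 (mod 30). The only residue r in {0, …, 29} with r³ ≡ 21 (mod 30) is r = 21, so n ≡ 21 (mod 30).

(⇒) Suppose n ≡ 21 (mod 30). Write n = 30j + 21. Then (30j + 21)³ = 27000j³ + 56700j² + 39690j + 9261 = 30(900j³ + 1890j² + 1323j + 308) + 21, so n³ ≡ 21 (mod 30).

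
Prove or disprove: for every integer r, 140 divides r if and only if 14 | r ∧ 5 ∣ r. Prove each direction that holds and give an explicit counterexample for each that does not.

(→) If 140 ∣ r, write r = 140q. Since 140 = 10·14, r = 14·(10q), so 14 ∣ r; and since 140 = 28·5, r = 5·(28q), so 5 ∣ r.

(←) This fails: take r = 70. Both 14 ∣ 70 and 5 ∣ 70, yet 70 is not a multiple of 140 (since 70 = 0·140 + 70), so 140 ∤ 70.

The forward direction holds; the converse fails.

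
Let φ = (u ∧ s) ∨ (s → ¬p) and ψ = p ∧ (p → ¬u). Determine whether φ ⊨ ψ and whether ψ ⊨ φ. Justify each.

(⇒) fails and (⇐) fails.

(⇒) This fails. Under s = F, p = F, u = F, the left side is true but the right side is false.

(⇐) This fails. Under s = T, p = T, u = F, the left side is false but the right side is true.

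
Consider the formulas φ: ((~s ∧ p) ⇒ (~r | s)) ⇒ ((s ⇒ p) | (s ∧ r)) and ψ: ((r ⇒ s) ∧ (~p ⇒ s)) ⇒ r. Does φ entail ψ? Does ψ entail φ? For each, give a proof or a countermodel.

(←) Assume the antecedent. If r is true, the consequent reduces to true regardless of the other variables. If r is false, the antecedent forces (r = F, p = F, s = F), and the consequent holds there. Either way the consequent holds.

(→) This fails. Under r = F, p = T, s = F, the left side is true but the right side is false.

Only the reverse direction holds.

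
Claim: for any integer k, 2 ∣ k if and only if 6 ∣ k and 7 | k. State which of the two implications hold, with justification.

Forward direction. This fails: take k = 2. Certainly 2 ∣ 2, but 6 ∤ 2.

Converse. Suppose 6 ∣ k and 7 ∣ k. Any common multiple of 6 and 7 is a multiple of their lcm; here gcd(6, 7) = 1, so lcm(6, 7) = 6·7 = 42, so 42 ∣ k. Since 2 ∣ 42, it follows that 2 ∣ k.

Only the reverse direction holds.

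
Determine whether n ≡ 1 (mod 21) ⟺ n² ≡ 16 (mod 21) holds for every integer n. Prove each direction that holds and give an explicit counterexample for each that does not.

Neither direction holds.

Forward direction. This fails: take n = 1. Then 1 ≡ 1 (mod 21), but 1² = 1 ≡ 1 (mod 21), not 16.

Converse. This fails: take n = 4. Then 4² = 16 ≡ 16 (mod 21), yet 4 ≡ 4 (mod 21), not 1.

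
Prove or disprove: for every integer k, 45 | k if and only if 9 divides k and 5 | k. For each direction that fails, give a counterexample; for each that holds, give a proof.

Converse. Suppose 9 ∣ k and 5 ∣ k. Any common multiple of 9 and 5 is a multiple of their lcm; here gcd(9, 5) = 1, so lcm(9, 5) = 9·5 = 45, so 45 ∣ k.

Forward direction. If 45 ∣ k, write k = 45q. Since 45 = 5·9, k = 9·(5q), so 9 ∣ k; and since 45 = 9·5, k = 5·(9q), so 5 ∣ k.

Both implications hold.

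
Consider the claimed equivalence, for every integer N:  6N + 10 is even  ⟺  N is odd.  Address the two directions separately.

Not equivalent: only (⇐) holds.

(←) Suppose N is odd. Since 6 is even, 6N is even for every N, so 6N + 10 has the same parity as 10, which is even. Hence 6N + 10 is even.

(→) This fails: take N = 2. Then 6N + 10 = 22, which is even, yet N = 2 is even, not odd.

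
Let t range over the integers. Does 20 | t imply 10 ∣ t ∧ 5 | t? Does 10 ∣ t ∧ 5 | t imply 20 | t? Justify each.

Only the forward direction holds.

(→) If 20 ∣ t, write t = 20q. Since 20 = 2·10, t = 10·(2q), so 10 ∣ t; and since 20 = 4·5, t = 5·(4q), so 5 ∣ t.

(←) This fails: take t = 10. Both 10 ∣ 10 and 5 ∣ 10, yet 10 is not a multiple of 20 (since 10 = 0·20 + 10), so 20 ∤ 10.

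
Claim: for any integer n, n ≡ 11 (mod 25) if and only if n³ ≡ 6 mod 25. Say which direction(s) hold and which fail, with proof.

(⇒) Suppose n ≡ 11 (mod 25). Write n = 25j + 11. Then (25j + 11)³ = 15625j³ + 20625j² + 9075j + 1331 = 25(625j³ + 825j² + 363j + 53) + 6, so n³ ≡ 6 (mod 25).

(⇐) Conversely, suppose n³ ≡ 6 (mod 25). The only residue r in {0, …, 24} with r³ ≡ 6 (mod 25) is r = 11, so n ≡ 11 (mod 25).

Both directions hold.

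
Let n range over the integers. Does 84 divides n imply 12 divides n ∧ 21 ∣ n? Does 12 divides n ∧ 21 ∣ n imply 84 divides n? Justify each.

Equivalent; both directions hold.

Forward direction. If 84 ∣ n, write n = 84q. Since 84 = 7·12, n = 12·(7q), so 12 ∣ n; and since 84 = 4·21, n = 21·(4q), so 21 ∣ n.

Converse. Suppose 12 ∣ n and 21 ∣ n. Any common multiple of 12 and 21 is a multiple of their lcm; here lcm(12, 21) = 12·21/gcd(12, 21) = 252/3 = 84, so 84 ∣ n.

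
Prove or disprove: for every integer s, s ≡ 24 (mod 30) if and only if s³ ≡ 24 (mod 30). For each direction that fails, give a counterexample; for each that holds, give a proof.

Both implications hold.

[⇒] Suppose s ≡ 24 (mod 30). Write s = 30j + 24. Then (30j + 24)³ = 27000j³ + 64800j² + 51840j + 13824 = 30(900j³ + 2160j² + 1728j + 460) + 24, so s³ ≡ 24 (mod 30).

[⇐] Conversely, suppose s³ ≡ 24 (mod 30). The only residue r in {0, …, 29} with r³ ≡ 24 (mod 30) is r = 24, so s ≡ 24 (mod 30).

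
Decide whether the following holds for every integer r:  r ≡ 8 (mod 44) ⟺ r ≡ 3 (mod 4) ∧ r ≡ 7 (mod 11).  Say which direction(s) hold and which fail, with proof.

Neither implication holds.

(→) This fails: r = 8 gives 8 ≡ 8 (mod 44) but 8 ≡ 0 (mod 4), so the conjunction on the right does not hold.

(←) This fails: r = 7 satisfies both congruences on the right (7 ≡ 3 mod 4 and 7 ≡ 7 mod 11) yet 7 ≡ 7 (mod 44), not 8.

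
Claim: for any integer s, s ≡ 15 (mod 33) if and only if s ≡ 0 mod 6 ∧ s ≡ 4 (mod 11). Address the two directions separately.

Only the reverse direction holds.

Forward direction. This fails: s = 15 gives 15 ≡ 15 (mod 33) but 15 ≡ 3 (mod 6), so the conjunction on the right does not hold.

Converse. If s ≡ 0 (mod 6) and s ≡ 4 (mod 11), then by the Chinese remainder theorem s ≡ 48 (mod 66). Since 48 ≡ 15 (mod 33) and 33 ∣ 66, we get s ≡ 15 (mod 33).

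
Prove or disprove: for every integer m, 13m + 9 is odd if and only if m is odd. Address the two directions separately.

Neither direction holds.

(⟹) This fails: m = 2 gives 13m + 9 = 35, which is odd, but 2 is even, not odd.

(⟸) This also fails: m = 1 is odd, but 13m + 9 = 22 is even, not odd.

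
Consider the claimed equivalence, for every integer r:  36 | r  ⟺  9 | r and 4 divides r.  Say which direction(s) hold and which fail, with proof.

The biconditional holds.

[⇒] If 36 ∣ r, write r = 36q. Since 36 = 4·9, r = 9·(4q), so 9 ∣ r; and since 36 = 9·4, r = 4·(9q), so 4 ∣ r.

[⇐] Suppose 9 ∣ r and 4 ∣ r. Any common multiple of 9 and 4 is a multiple of their lcm; here gcd(9, 4) = 1, so lcm(9, 4) = 9·4 = 36, so 36 ∣ r.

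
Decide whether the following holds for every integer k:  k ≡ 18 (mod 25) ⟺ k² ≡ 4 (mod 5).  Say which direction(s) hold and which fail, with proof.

(⟹) Suppose k ≡ 18 (mod 25). Then k² ≡ 18² = 324 (mod 25), and since 5 ∣ 25, also k² ≡ 4 (mod 5).

(⟸) This fails: take k = 2. Then 2² = 4 ≡ 4 (mod 5), yet 2 ≡ 2 (mod 25), not 18.

Only the forward implication holds.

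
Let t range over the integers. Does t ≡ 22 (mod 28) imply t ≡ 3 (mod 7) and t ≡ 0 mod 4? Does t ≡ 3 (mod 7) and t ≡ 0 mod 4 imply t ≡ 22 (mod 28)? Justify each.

Forward direction. This fails: t = 22 gives 22 ≡ 22 (mod 28) but 22 ≡ 1 (mod 7), so the conjunction on the right does not hold.

Converse. This fails: t = 24 satisfies both congruences on the right (24 ≡ 3 mod 7 and 24 ≡ 0 mod 4) yet 24 ≡ 24 (mod 28), not 22.

Neither implication holds.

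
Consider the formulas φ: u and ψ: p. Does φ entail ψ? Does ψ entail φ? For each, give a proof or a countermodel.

Neither direction holds.

(⟹) This fails. Under u = T, p = F, the left side is true but the right side is false.

(⟸) This fails. Under u = F, p = T, the left side is false but the right side is true.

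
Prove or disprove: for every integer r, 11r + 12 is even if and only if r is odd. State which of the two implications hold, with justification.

(⇒) This fails: r = 2 gives 11r + 12 = 34, which is even, but 2 is even, not odd.

(⇐) This also fails: r = 5 is odd, but 11r + 12 = 67 is odd, not even.

Neither implication holds.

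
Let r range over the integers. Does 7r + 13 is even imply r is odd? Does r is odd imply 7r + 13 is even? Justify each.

(⟹) Suppose 7r + 13 is even. Since 7 is odd, 7r and r have the same parity, so 7r + 13 ≡ r + 13 (mod 2). As 13 is odd, 7r + 13 is even exactly when r is odd. Thus r is odd.

(⟸) Conversely, suppose r is odd; write r = 2j + 1. Then 7r + 13 = 7·(2j + 1) + 13 = 2·7j + 20, which is even.

Both directions hold.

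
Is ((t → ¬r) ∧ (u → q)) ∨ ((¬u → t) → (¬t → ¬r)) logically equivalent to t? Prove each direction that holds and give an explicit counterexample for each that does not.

(⇒) fails; (⇐) holds.

(→) This fails. Under q = F, r = F, t = F, u = F, the left side is true but the right side is false.

(←) Assume the antecedent. If t is true, the consequent reduces to true regardless of the other variables. If t is false, the antecedent cannot hold. Either way the consequent holds.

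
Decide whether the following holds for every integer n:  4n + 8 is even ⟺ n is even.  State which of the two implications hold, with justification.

[⇒] This fails: take n = 1. Then 4n + 8 = 12, which is even, yet n = 1 is odd, not even.

[⇐] Suppose n is even. Since 4 is even, 4n is even for every n, so 4n + 8 has the same parity as 8, which is even. Hence 4n + 8 is even.

Not equivalent: only (⇐) holds.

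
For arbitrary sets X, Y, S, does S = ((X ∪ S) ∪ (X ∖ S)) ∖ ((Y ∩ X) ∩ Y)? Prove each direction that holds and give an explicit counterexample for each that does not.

(⊆) This inclusion fails. Take X = {1}, Y = {1}, S = {1}; then 1 ∈ S but 1 ∉ ((X ∪ S) ∪ (X ∖ S)) ∖ ((Y ∩ X) ∩ Y).

(⊇) This inclusion fails. Take X = {1}, Y = ∅, S = ∅; then 1 ∈ ((X ∪ S) ∪ (X ∖ S)) ∖ ((Y ∩ X) ∩ Y) but 1 ∉ S.

Both inclusions fail.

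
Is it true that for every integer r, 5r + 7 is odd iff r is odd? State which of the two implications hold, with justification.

[⇒] This fails: r = 4 gives 5r + 7 = 27, which is odd, but 4 is even, not odd.

[⇐] This also fails: r = 7 is odd, but 5r + 7 = 42 is even, not odd.

(⇒) fails and (⇐) fails.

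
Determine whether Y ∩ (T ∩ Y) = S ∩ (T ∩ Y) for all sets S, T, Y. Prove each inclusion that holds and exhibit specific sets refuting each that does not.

(⊇) Let x ∈ S ∩ (T ∩ Y). Then x ∈ S ∩ T ∩ Y, from which x ∈ Y ∩ (T ∩ Y).

(⊆) This inclusion fails. Take S = ∅, T = {1}, Y = {1}; then 1 ∈ Y ∩ (T ∩ Y) but 1 ∉ S ∩ (T ∩ Y).

(⊆) fails; (⊇) holds.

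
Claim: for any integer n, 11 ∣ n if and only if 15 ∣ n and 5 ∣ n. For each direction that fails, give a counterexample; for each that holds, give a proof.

(→) This fails: take n = 11. Certainly 11 ∣ 11, but 15 ∤ 11.

(←) This fails: take n = 15. Both 15 ∣ 15 and 5 ∣ 15, yet 15 is not a multiple of 11 (since 15 = 1·11 + 4), so 11 ∤ 15.

Both directions fail.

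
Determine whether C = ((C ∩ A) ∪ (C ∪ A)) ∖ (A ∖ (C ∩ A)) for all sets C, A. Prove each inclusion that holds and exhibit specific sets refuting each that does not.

(⟹) Let x ∈ C. Then either x ∈ C and x ∉ A; or x ∈ C ∩ A. In each case x ∈ ((C ∩ A) ∪ (C ∪ A)) ∖ (A ∖ (C ∩ A)), so C ⊆ ((C ∩ A) ∪ (C ∪ A)) ∖ (A ∖ (C ∩ A)).

(⟸) Let x ∈ ((C ∩ A) ∪ (C ∪ A)) ∖ (A ∖ (C ∩ A)). Then either x ∈ C and x ∉ A; or x ∈ C ∩ A. In each case x ∈ C, so ((C ∩ A) ∪ (C ∪ A)) ∖ (A ∖ (C ∩ A)) ⊆ C.

Both inclusions hold.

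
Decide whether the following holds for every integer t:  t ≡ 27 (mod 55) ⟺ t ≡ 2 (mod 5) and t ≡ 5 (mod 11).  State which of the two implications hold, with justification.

The biconditional holds.

(⇐) If t ≡ 2 (mod 5) and t ≡ 5 (mod 11), then by the Chinese remainder theorem t ≡ 27 (mod 55). This is exactly t ≡ 27 (mod 55).

(⇒) Suppose t ≡ 27 (mod 55); write t = 55j + 27. Since 5 ∣ 55, reducing mod 5 gives t ≡ 27 ≡ 2 (mod 5); since 11 ∣ 55, reducing mod 11 gives t ≡ 27 ≡ 5 (mod 11).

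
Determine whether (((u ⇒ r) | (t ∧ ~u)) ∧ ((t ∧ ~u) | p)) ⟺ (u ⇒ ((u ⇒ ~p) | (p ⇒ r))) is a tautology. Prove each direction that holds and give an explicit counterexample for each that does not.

Not equivalent: only (⇒) holds.

Forward direction. Assume the antecedent. If u is true, the antecedent forces (p = T, t = F, r = T, u = T) or (p = T, t = T, r = T, u = T), and u ⇒ ((u ⇒ ~p) | (p ⇒ r)) holds there. If u is false, u ⇒ ((u ⇒ ~p) | (p ⇒ r)) reduces to true regardless of the other variables. Either way u ⇒ ((u ⇒ ~p) | (p ⇒ r)) holds.

Converse. This fails. Under p = F, t = F, r = F, u = F, the left side is false but the right side is true.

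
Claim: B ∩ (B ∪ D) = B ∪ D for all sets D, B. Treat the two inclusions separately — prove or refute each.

(⊇) This inclusion fails. Take D = {1}, B = ∅; then 1 ∈ B ∪ D but 1 ∉ B ∩ (B ∪ D).

(⊆) Let x ∈ B ∩ (B ∪ D). Then either x ∈ B and x ∉ D; or x ∈ D ∩ B. In each case x ∈ B ∪ D, so B ∩ (B ∪ D) ⊆ B ∪ D.

Only the forward inclusion holds.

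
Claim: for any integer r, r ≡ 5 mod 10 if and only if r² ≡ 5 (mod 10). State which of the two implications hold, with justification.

[⇒] Suppose r ≡ 5 mod 10. Write r = 10j + 5. Then (10j + 5)² = 100j² + 100j + 25 = 10(10j² + 10j + 2) + 5, so r² ≡ 5 (mod 10).

[⇐] Conversely, suppose r² ≡ 5 (mod 10). The only residue r in {0, …, 9} with r² ≡ 5 (mod 10) is r = 5, so r ≡ 5 (mod 10).

The biconditional holds.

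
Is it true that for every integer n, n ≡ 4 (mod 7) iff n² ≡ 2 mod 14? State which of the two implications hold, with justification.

(⟹) This fails: take n = 11. Then 11 ≡ 4 (mod 7), but 11² = 121 ≡ 9 (mod 14), not 2.

(⟸) This fails: take n = 10. Then 10² = 100 ≡ 2 (mod 14), yet 10 ≡ 3 (mod 7), not 4.

Neither implication holds.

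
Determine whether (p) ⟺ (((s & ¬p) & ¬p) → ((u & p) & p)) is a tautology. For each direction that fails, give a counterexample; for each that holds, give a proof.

Not equivalent: only (⇒) holds.

[⇒] Assume the antecedent. If u is true, the antecedent forces (u = T, p = T, s = F) or (u = T, p = T, s = T), and the consequent holds there. If u is false, the antecedent forces (u = F, p = T, s = F) or (u = F, p = T, s = T), and the consequent holds there. Either way the consequent holds.

[⇐] This fails. Under u = F, p = F, s = F, the left side is false but the right side is true.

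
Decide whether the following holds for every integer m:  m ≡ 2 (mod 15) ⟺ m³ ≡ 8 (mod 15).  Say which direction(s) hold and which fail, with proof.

(⇐) Suppose m³ ≡ 8 (mod 15). The only residue r in {0, …, 14} with r³ ≡ 8 (mod 15) is r = 2, so m ≡ 2 (mod 15).

(⇒) Suppose m ≡ 2 (mod 15). Write m = 15j + 2. Then (15j + 2)³ = 3375j³ + 1350j² + 180j + 8 = 15(225j³ + 90j² + 12j) + 8, so m³ ≡ 8 (mod 15).

Both directions hold.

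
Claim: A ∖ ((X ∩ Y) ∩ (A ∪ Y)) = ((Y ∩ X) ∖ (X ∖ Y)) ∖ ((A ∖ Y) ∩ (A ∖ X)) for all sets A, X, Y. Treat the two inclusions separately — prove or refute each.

Forward inclusion. This inclusion fails. Take A = {1}, X = ∅, Y = ∅; then 1 ∈ A ∖ ((X ∩ Y) ∩ (A ∪ Y)) but 1 ∉ ((Y ∩ X) ∖ (X ∖ Y)) ∖ ((A ∖ Y) ∩ (A ∖ X)).

Reverse inclusion. This inclusion fails. Take A = ∅, X = {1}, Y = {1}; then 1 ∈ ((Y ∩ X) ∖ (X ∖ Y)) ∖ ((A ∖ Y) ∩ (A ∖ X)) but 1 ∉ A ∖ ((X ∩ Y) ∩ (A ∪ Y)).

(⊆) fails and (⊇) fails.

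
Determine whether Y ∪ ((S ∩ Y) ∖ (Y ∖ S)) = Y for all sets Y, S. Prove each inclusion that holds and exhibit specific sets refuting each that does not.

(⊆) Let x ∈ Y ∪ ((S ∩ Y) ∖ (Y ∖ S)). Then either x ∈ Y and x ∉ S; or x ∈ Y ∩ S. In each case x ∈ Y, so Y ∪ ((S ∩ Y) ∖ (Y ∖ S)) ⊆ Y.

(⊇) Let x ∈ Y. Then either x ∈ Y and x ∉ S; or x ∈ Y ∩ S. In each case x ∈ Y ∪ ((S ∩ Y) ∖ (Y ∖ S)), so Y ⊆ Y ∪ ((S ∩ Y) ∖ (Y ∖ S)).

The two sets are equal.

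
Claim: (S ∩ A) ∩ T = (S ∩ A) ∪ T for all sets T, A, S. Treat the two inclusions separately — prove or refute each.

(⊆) Let x ∈ (S ∩ A) ∩ T. Then x ∈ T ∩ A ∩ S, from which x ∈ (S ∩ A) ∪ T.

(⊇) This inclusion fails. Take T = {1}, A = ∅, S = ∅; then 1 ∈ (S ∩ A) ∪ T but 1 ∉ (S ∩ A) ∩ T.

Only the forward inclusion holds.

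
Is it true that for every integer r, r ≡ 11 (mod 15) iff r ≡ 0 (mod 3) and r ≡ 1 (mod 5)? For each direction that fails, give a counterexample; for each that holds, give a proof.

Both directions fail.

(→) This fails: r = 11 gives 11 ≡ 11 (mod 15) but 11 ≡ 2 (mod 3), so the conjunction on the right does not hold.

(←) This fails: r = 6 satisfies both congruences on the right (6 ≡ 0 mod 3 and 6 ≡ 1 mod 5) yet 6 ≡ 6 (mod 15), not 11.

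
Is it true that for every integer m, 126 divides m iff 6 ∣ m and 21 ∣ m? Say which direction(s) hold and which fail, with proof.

Not equivalent: only (⇒) holds.

[⇒] If 126 ∣ m, write m = 126q. Since 126 = 21·6, m = 6·(21q), so 6 ∣ m; and since 126 = 6·21, m = 21·(6q), so 21 ∣ m.

[⇐] This fails: take m = 42. Both 6 ∣ 42 and 21 ∣ 42, yet 42 is not a multiple of 126 (since 42 = 0·126 + 42), so 126 ∤ 42.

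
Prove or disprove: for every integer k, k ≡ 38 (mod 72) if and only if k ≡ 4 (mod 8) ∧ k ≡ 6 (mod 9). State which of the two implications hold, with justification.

(⇒) fails and (⇐) fails.

(⇒) This fails: k = 38 gives 38 ≡ 38 (mod 72) but 38 ≡ 6 (mod 8), so the conjunction on the right does not hold.

(⇐) This fails: k = 60 satisfies both congruences on the right (60 ≡ 4 mod 8 and 60 ≡ 6 mod 9) yet 60 ≡ 60 (mod 72), not 38.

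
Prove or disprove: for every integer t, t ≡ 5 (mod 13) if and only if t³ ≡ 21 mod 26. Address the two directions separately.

Neither direction holds.

(⇒) This fails: take t = 18. Then 18 ≡ 5 (mod 13), but 18³ = 5832 ≡ 8 (mod 26), not 21.

(⇐) This fails: take t = 15. Then 15³ = 3375 ≡ 21 (mod 26), yet 15 ≡ 2 (mod 13), not 5.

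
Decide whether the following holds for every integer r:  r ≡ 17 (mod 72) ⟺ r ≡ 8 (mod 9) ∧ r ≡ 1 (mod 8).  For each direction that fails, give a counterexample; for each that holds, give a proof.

The biconditional holds.

Forward direction. Suppose r ≡ 17 (mod 72); write r = 72j + 17. Since 9 ∣ 72, reducing mod 9 gives r ≡ 17 ≡ 8 (mod 9); since 8 ∣ 72, reducing mod 8 gives r ≡ 17 ≡ 1 (mod 8).

Converse. If r ≡ 8 (mod 9) and r ≡ 1 (mod 8), then by the Chinese remainder theorem r ≡ 17 (mod 72). This is exactly r ≡ 17 (mod 72).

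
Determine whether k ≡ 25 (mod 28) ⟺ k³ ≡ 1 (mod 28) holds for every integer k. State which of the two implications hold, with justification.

[⇒] Suppose k ≡ 25 (mod 28). Write k = 28j + 25. Then (28j + 25)³ = 21952j³ + 58800j² + 52500j + 15625 = 28(784j³ + 2100j² + 1875j + 558) + 1, so k³ ≡ 1 (mod 28).

[⇐] This fails: take k = 1. Then 1³ = 1 ≡ 1 (mod 28), yet 1 ≡ 1 (mod 28), not 25.

Not equivalent: only (⇒) holds.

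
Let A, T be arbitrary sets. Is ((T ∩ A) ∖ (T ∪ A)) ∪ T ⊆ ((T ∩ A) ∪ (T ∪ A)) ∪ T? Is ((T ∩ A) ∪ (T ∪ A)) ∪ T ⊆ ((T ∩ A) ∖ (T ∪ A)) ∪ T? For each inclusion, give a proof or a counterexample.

(⊆) holds; (⊇) fails.

Forward inclusion. Let x ∈ ((T ∩ A) ∖ (T ∪ A)) ∪ T. Then either x ∈ T and x ∉ A; or x ∈ A ∩ T. In each case x ∈ ((T ∩ A) ∪ (T ∪ A)) ∪ T, so ((T ∩ A) ∖ (T ∪ A)) ∪ T ⊆ ((T ∩ A) ∪ (T ∪ A)) ∪ T.

Reverse inclusion. This inclusion fails. Take A = {1}, T = ∅; then 1 ∈ ((T ∩ A) ∪ (T ∪ A)) ∪ T but 1 ∉ ((T ∩ A) ∖ (T ∪ A)) ∪ T.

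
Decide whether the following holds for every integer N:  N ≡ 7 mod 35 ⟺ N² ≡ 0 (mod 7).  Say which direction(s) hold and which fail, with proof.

(⟸) This fails: take N = 0. Then 0² = 0 ≡ 0 (mod 7), yet 0 ≡ 0 (mod 35), not 7.

(⟹) Suppose N ≡ 7 (mod 35). Then N² ≡ 7² = 49 (mod 35), and since 7 ∣ 35, also N² ≡ 0 (mod 7).

Only the forward implication holds.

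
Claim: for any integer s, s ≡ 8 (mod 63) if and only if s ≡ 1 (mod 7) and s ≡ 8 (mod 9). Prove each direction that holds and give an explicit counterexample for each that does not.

Forward direction. Suppose s ≡ 8 (mod 63); write s = 63j + 8. Since 7 ∣ 63, reducing mod 7 gives s ≡ 8 ≡ 1 (mod 7); since 9 ∣ 63, reducing mod 9 gives s ≡ 8 (mod 9).

Converse. If s ≡ 1 (mod 7) and s ≡ 8 (mod 9), then by the Chinese remainder theorem s ≡ 8 (mod 63). This is exactly s ≡ 8 (mod 63).

The biconditional holds.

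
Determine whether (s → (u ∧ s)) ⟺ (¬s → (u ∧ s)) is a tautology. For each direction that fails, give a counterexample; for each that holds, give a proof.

(⟹) This fails. Under u = F, s = F, the left side is true but the right side is false.

(⟸) This fails. Under u = F, s = T, the left side is false but the right side is true.

Both directions fail.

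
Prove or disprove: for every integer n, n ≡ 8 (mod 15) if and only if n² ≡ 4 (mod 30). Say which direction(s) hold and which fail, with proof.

Neither direction holds.

(⇒) This fails: take n = 23. Then 23 ≡ 8 (mod 15), but 23² = 529 ≡ 19 (mod 30), not 4.

(⇐) This fails: take n = 2. Then 2² = 4 ≡ 4 (mod 30), yet 2 ≡ 2 (mod 15), not 8.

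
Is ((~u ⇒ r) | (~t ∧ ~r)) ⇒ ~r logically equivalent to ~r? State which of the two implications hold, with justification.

Equivalent; both directions hold.

(⇒) Assume the antecedent. If t is true, the antecedent forces (t = T, r = F, u = F) or (t = T, r = F, u = T), and ~r holds there. If t is false, the antecedent forces (t = F, r = F, u = F) or (t = F, r = F, u = T), and ~r holds there. Either way ~r holds.

(⇐) Assume the antecedent. If t is true, the antecedent forces (t = T, r = F, u = F) or (t = T, r = F, u = T), and ((~u ⇒ r) | (~t ∧ ~r)) ⇒ ~r holds there. If t is false, the antecedent forces (t = F, r = F, u = F) or (t = F, r = F, u = T), and ((~u ⇒ r) | (~t ∧ ~r)) ⇒ ~r holds there. Either way ((~u ⇒ r) | (~t ∧ ~r)) ⇒ ~r holds.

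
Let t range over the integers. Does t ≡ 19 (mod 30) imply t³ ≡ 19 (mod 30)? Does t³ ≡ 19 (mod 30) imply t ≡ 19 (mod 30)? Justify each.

Forward direction. Suppose t ≡ 19 (mod 30). Write t = 30j + 19. Then (30j + 19)³ = 27000j³ + 51300j² + 32490j + 6859 = 30(900j³ + 1710j² + 1083j + 228) + 19, so t³ ≡ 19 (mod 30).

Converse. Suppose t³ ≡ 19 (mod 30). The only residue r in {0, …, 29} with r³ ≡ 19 (mod 30) is r = 19, so t ≡ 19 (mod 30).

Both implications hold.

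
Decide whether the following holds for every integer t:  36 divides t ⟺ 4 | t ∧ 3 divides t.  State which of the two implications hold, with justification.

Converse. This fails: take t = 12. Both 4 ∣ 12 and 3 ∣ 12, yet 12 is not a multiple of 36 (since 12 = 0·36 + 12), so 36 ∤ 12.

Forward direction. If 36 ∣ t, write t = 36q. Since 36 = 9·4, t = 4·(9q), so 4 ∣ t; and since 36 = 12·3, t = 3·(12q), so 3 ∣ t.

The forward direction holds; the converse fails.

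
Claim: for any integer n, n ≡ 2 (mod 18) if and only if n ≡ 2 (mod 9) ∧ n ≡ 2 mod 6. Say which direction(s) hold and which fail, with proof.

(⇒) Suppose n ≡ 2 (mod 18); write n = 18j + 2. Since 9 ∣ 18, reducing mod 9 gives n ≡ 2 (mod 9); since 6 ∣ 18, reducing mod 6 gives n ≡ 2 (mod 6).

(⇐) Conversely, if n ≡ 2 (mod 9) and n ≡ 2 (mod 6), then by the Chinese remainder theorem n ≡ 2 (mod 18). This is exactly n ≡ 2 (mod 18).

Both implications hold.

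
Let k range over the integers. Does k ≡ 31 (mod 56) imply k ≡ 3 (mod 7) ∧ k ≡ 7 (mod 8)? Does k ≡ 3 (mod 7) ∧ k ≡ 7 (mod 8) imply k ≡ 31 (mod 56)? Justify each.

Both directions hold.

(→) Suppose k ≡ 31 (mod 56); write k = 56j + 31. Since 7 ∣ 56, reducing mod 7 gives k ≡ 31 ≡ 3 (mod 7); since 8 ∣ 56, reducing mod 8 gives k ≡ 31 ≡ 7 (mod 8).

(←) Conversely, if k ≡ 3 (mod 7) and k ≡ 7 (mod 8), then by the Chinese remainder theorem k ≡ 31 (mod 56). This is exactly k ≡ 31 (mod 56).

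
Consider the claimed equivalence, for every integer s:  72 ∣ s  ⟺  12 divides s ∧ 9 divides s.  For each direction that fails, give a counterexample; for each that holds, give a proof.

(⇒) holds; (⇐) fails.

(⇐) This fails: take s = 36. Both 12 ∣ 36 and 9 ∣ 36, yet 36 is not a multiple of 72 (since 36 = 0·72 + 36), so 72 ∤ 36.

(⇒) If 72 ∣ s, write s = 72q. Since 72 = 6·12, s = 12·(6q), so 12 ∣ s; and since 72 = 8·9, s = 9·(8q), so 9 ∣ s.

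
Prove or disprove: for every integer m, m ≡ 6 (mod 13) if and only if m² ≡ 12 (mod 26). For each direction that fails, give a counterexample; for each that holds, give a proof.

(⇒) This fails: take m = 6. Then 6 ≡ 6 (mod 13), but 6² = 36 ≡ 10 (mod 26), not 12.

(⇐) This fails: take m = 8. Then 8² = 64 ≡ 12 (mod 26), yet 8 ≡ 8 (mod 13), not 6.

Neither implication holds.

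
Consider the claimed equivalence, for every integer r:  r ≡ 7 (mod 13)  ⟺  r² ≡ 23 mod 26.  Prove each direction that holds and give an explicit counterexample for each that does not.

Neither direction holds.

(⟹) This fails: take r = 20. Then 20 ≡ 7 (mod 13), but 20² = 400 ≡ 10 (mod 26), not 23.

(⟸) This fails: take r = 19. Then 19² = 361 ≡ 23 (mod 26), yet 19 ≡ 6 (mod 13), not 7.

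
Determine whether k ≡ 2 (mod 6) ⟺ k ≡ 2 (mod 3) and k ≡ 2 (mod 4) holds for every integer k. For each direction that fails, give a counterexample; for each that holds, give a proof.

Only the converse holds.

Forward direction. This fails: k = 8 gives 8 ≡ 2 (mod 6) but 8 ≡ 0 (mod 4), so the conjunction on the right does not hold.

Converse. If k ≡ 2 (mod 3) and k ≡ 2 (mod 4), then by the Chinese remainder theorem k ≡ 2 (mod 12). Since 2 ≡ 2 (mod 6) and 6 ∣ 12, we get k ≡ 2 (mod 6).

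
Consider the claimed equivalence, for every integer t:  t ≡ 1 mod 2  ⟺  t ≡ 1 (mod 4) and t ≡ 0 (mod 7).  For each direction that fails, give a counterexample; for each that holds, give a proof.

(⇒) This fails: t = 1 gives 1 ≡ 1 (mod 2) but 1 ≡ 1 (mod 7), so the conjunction on the right does not hold.

(⇐) Conversely, if t ≡ 1 (mod 4) and t ≡ 0 (mod 7), then by the Chinese remainder theorem t ≡ 21 (mod 28). Since 21 ≡ 1 (mod 2) and 2 ∣ 28, we get t ≡ 1 (mod 2).

The forward direction fails; the converse holds.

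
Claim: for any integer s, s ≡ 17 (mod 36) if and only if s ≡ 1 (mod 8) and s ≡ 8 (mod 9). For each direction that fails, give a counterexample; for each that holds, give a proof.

Only the reverse direction holds.

[⇒] This fails: s = 53 gives 53 ≡ 17 (mod 36) but 53 ≡ 5 (mod 8), so the conjunction on the right does not hold.

[⇐] Conversely, if s ≡ 1 (mod 8) and s ≡ 8 (mod 9), then by the Chinese remainder theorem s ≡ 17 (mod 72). Since 17 ≡ 17 (mod 36) and 36 ∣ 72, we get s ≡ 17 (mod 36).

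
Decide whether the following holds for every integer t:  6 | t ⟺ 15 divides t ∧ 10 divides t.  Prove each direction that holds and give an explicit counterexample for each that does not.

(⇒) This fails: take t = 6. Certainly 6 ∣ 6, but 15 ∤ 6.

(⇐) Suppose 15 ∣ t and 10 ∣ t. Any common multiple of 15 and 10 is a multiple of their lcm; here lcm(15, 10) = 15·10/gcd(15, 10) = 150/5 = 30, so 30 ∣ t. Since 6 ∣ 30, it follows that 6 ∣ t.

Not equivalent: only (⇐) holds.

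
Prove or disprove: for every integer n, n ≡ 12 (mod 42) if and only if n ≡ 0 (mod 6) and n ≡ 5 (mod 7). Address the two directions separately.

[⇐] If n ≡ 0 (mod 6) and n ≡ 5 (mod 7), then by the Chinese remainder theorem n ≡ 12 (mod 42). This is exactly n ≡ 12 (mod 42).

[⇒] Suppose n ≡ 12 (mod 42); write n = 42j + 12. Since 6 ∣ 42, reducing mod 6 gives n ≡ 12 ≡ 0 (mod 6); since 7 ∣ 42, reducing mod 7 gives n ≡ 12 ≡ 5 (mod 7).

Both implications hold.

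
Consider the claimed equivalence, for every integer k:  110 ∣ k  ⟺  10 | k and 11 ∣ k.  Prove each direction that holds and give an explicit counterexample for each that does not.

Both implications hold.

Converse. Suppose 10 ∣ k and 11 ∣ k. Any common multiple of 10 and 11 is a multiple of their lcm; here gcd(10, 11) = 1, so lcm(10, 11) = 10·11 = 110, so 110 ∣ k.

Forward direction. If 110 ∣ k, write k = 110q. Since 110 = 11·10, k = 10·(11q), so 10 ∣ k; and since 110 = 10·11, k = 11·(10q), so 11 ∣ k.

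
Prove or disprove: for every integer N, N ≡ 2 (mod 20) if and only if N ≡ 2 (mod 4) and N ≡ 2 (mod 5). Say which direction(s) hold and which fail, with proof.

[⇐] If N ≡ 2 (mod 4) and N ≡ 2 (mod 5), then by the Chinese remainder theorem N ≡ 2 (mod 20). This is exactly N ≡ 2 (mod 20).

[⇒] Suppose N ≡ 2 (mod 20); write N = 20j + 2. Since 4 ∣ 20, reducing mod 4 gives N ≡ 2 (mod 4); since 5 ∣ 20, reducing mod 5 gives N ≡ 2 (mod 5).

Both directions hold.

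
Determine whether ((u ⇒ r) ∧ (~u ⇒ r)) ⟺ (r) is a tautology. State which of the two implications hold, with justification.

Both implications hold.

Forward direction. Assume the antecedent. If u is true, the antecedent forces (u = T, r = T), and r holds there. If u is false, the antecedent forces (u = F, r = T), and r holds there. Either way r holds.

Converse. Assume the antecedent. If u is true, the antecedent forces (u = T, r = T), and (u ⇒ r) ∧ (~u ⇒ r) holds there. If u is false, the antecedent forces (u = F, r = T), and (u ⇒ r) ∧ (~u ⇒ r) holds there. Either way (u ⇒ r) ∧ (~u ⇒ r) holds.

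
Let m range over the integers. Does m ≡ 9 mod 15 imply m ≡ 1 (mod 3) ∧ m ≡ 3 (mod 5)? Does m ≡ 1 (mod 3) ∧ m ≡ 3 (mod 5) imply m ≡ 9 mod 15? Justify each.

(⟹) This fails: m = 9 gives 9 ≡ 9 (mod 15) but 9 ≡ 0 (mod 3), so the conjunction on the right does not hold.

(⟸) This fails: m = 13 satisfies both congruences on the right (13 ≡ 1 mod 3 and 13 ≡ 3 mod 5) yet 13 ≡ 13 (mod 15), not 9.

(⇒) fails and (⇐) fails.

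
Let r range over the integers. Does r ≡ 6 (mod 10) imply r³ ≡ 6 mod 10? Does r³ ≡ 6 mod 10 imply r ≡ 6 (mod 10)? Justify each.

(→) Suppose r ≡ 6 (mod 10). Write r = 10j + 6. Then (10j + 6)³ = 1000j³ + 1800j² + 1080j + 216 = 10(100j³ + 180j² + 108j + 21) + 6, so r³ ≡ 6 (mod 10).

(←) For the converse, argue contrapositively. If r ≢ 6 (mod 10), then r is congruent to one of 0, 1, 2, 3, 4, 5, 7, 8, 9 modulo 10, and these give r³ ≡ 0, 1, 8, 7, 4, 5, 3, 2, 9 respectively — never 6.

Equivalent; both directions hold.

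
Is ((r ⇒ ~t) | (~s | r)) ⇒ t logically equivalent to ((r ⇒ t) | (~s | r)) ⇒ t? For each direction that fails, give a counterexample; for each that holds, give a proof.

[⇒] Assume the antecedent. If r is true, the antecedent forces (r = T, t = T, s = F) or (r = T, t = T, s = T), and ((r ⇒ t) | (~s | r)) ⇒ t holds there. If r is false, the antecedent forces (r = F, t = T, s = F) or (r = F, t = T, s = T), and ((r ⇒ t) | (~s | r)) ⇒ t holds there. Either way ((r ⇒ t) | (~s | r)) ⇒ t holds.

[⇐] Assume the antecedent. If r is true, the antecedent forces (r = T, t = T, s = F) or (r = T, t = T, s = T), and ((r ⇒ ~t) | (~s | r)) ⇒ t holds there. If r is false, the antecedent forces (r = F, t = T, s = F) or (r = F, t = T, s = T), and ((r ⇒ ~t) | (~s | r)) ⇒ t holds there. Either way ((r ⇒ ~t) | (~s | r)) ⇒ t holds.

The biconditional holds.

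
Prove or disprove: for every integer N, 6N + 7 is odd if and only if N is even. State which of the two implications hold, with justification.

Only the converse holds.

(→) This fails: take N = 3. Then 6N + 7 = 25, which is odd, yet N = 3 is odd, not even.

(←) Suppose N is even. Since 6 is even, 6N is even for every N, so 6N + 7 has the same parity as 7, which is odd. Hence 6N + 7 is odd.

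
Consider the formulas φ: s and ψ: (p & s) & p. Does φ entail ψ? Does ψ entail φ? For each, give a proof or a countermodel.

(⟹) This fails. Under s = T, p = F, the left side is true but the right side is false.

(⟸) Assume the antecedent. If s is true, s reduces to true regardless of the other variables. If s is false, the antecedent cannot hold. Either way s holds.

The forward direction fails; the converse holds.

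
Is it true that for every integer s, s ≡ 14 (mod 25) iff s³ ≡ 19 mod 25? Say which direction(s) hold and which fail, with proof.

(→) Suppose s ≡ 14 (mod 25). Write s = 25j + 14. Then (25j + 14)³ = 15625j³ + 26250j² + 14700j + 2744 = 25(625j³ + 1050j² + 588j + 109) + 19, so s³ ≡ 19 (mod 25).

(←) Conversely, suppose s³ ≡ 19 (mod 25). The only residue r in {0, …, 24} with r³ ≡ 19 (mod 25) is r = 14, so s ≡ 14 (mod 25).

Both implications hold.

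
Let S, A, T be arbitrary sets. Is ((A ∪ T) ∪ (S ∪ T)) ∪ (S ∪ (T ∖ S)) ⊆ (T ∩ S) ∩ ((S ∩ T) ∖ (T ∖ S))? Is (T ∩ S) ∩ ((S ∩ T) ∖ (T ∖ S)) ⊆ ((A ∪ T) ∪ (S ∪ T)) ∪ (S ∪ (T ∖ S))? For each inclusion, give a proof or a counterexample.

The sets are not equal: only the reverse inclusion holds.

(⟹) This inclusion fails. Take S = {1}, A = ∅, T = ∅; then 1 ∈ ((A ∪ T) ∪ (S ∪ T)) ∪ (S ∪ (T ∖ S)) but 1 ∉ (T ∩ S) ∩ ((S ∩ T) ∖ (T ∖ S)).

(⟸) Let x ∈ (T ∩ S) ∩ ((S ∩ T) ∖ (T ∖ S)). Then either x ∈ S ∩ T and x ∉ A; or x ∈ S ∩ A ∩ T. In each case x ∈ ((A ∪ T) ∪ (S ∪ T)) ∪ (S ∪ (T ∖ S)), so (T ∩ S) ∩ ((S ∩ T) ∖ (T ∖ S)) ⊆ ((A ∪ T) ∪ (S ∪ T)) ∪ (S ∪ (T ∖ S)).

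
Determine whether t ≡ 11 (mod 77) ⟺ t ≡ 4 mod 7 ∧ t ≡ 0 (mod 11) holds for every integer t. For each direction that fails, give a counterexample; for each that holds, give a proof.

Equivalent; both directions hold.

(⇒) Suppose t ≡ 11 (mod 77); write t = 77j + 11. Since 7 ∣ 77, reducing mod 7 gives t ≡ 11 ≡ 4 (mod 7); since 11 ∣ 77, reducing mod 11 gives t ≡ 11 ≡ 0 (mod 11).

(⇐) Conversely, if t ≡ 4 (mod 7) and t ≡ 0 (mod 11), then by the Chinese remainder theorem t ≡ 11 (mod 77). This is exactly t ≡ 11 (mod 77).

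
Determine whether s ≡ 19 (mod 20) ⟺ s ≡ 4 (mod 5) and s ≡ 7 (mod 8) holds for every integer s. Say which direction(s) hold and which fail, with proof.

[⇒] This fails: s = 19 gives 19 ≡ 19 (mod 20) but 19 ≡ 3 (mod 8), so the conjunction on the right does not hold.

[⇐] Conversely, if s ≡ 4 (mod 5) and s ≡ 7 (mod 8), then by the Chinese remainder theorem s ≡ 39 (mod 40). Since 39 ≡ 19 (mod 20) and 20 ∣ 40, we get s ≡ 19 (mod 20).

Not equivalent: only (⇐) holds.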